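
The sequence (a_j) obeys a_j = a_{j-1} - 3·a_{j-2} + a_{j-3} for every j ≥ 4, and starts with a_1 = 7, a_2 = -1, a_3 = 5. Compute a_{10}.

a_4 = 15;  a_5 = -1;  a_6 = -41;  a_7 = -23;  a_8 = 99;  a_9 = 127;  a_{10} = -193.

-193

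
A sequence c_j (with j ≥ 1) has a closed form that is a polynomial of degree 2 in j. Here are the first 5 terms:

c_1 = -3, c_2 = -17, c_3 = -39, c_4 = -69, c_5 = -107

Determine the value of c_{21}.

1st diffs: -14, -22, -30, -38.
2nd diffs: -8, -8, -8 (constant).
Newton forward-difference form: c_j = -3 + (-14)·C(j-1,1) + (-8)·C(j-1,2).
At j = 21: j-1 = 20, so c_{21} = -3 - 280 - 1520 = -1803.

-1803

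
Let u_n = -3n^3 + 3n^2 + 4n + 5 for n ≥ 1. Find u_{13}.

-6027

u_{13} = -3·13^3 + 3·13^2 + 4·13 + 5 = -6027.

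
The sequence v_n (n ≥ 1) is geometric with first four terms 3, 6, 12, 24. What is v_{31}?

3221225472

Common ratio r = 2.
v_n = 3·2^(n-1).
v_{31} = 3·2^30 = 3221225472.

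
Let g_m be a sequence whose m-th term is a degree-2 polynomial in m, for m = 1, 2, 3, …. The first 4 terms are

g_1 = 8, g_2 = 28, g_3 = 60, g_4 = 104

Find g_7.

308

1st diffs: 20, 32, 44.
2nd diffs: 12, 12 (constant).
Newton forward-difference form: g_m = 8 + 20·C(m-1,1) + 12·C(m-1,2).
At m = 7: m-1 = 6, so g_7 = 8 + 120 + 180 = 308.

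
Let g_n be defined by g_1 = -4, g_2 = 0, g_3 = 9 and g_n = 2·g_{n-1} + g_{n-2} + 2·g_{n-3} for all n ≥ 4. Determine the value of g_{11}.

Applying the relation repeatedly:
g_4 = 10;  g_5 = 29;  g_6 = 86;  g_7 = 221;  g_8 = 586;  g_9 = 1565;  g_{10} = 4158;  g_{11} = 11053.

11053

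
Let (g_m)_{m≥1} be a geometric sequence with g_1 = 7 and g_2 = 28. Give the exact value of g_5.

Common ratio r = 4.
g_m = 7·4^(m-1).
g_5 = 7·4^4 = 1792.

1792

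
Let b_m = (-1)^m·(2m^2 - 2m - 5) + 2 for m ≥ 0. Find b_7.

-77

(-1)^7 = -1; 2m^2 - 2m - 5 at m=7 is 79; so b_7 = -77.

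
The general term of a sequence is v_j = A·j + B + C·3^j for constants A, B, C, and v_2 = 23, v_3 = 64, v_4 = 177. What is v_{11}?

At j = 2, 3, 4: 2A + B + 9C = 23; 3A + B + 27C = 64; 4A + B + 81C = 177.
Subtracting the first from the second: A + 18C = 41.
Subtracting the second from the third: A + 54C = 113.
Solving: C = 2, A = 5, then B = -5.
So v_j = 5·j + (-5) + 2·3^j; at j=11 this is 354344.

354344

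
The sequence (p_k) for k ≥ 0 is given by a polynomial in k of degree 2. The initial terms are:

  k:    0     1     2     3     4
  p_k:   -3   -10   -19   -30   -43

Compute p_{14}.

-283

1st diffs: -7, -9, -11, -13.
2nd diffs: -2, -2, -2 (constant).
So p_k = -k^2 - 6k - 3.
Evaluating at k = 14 gives p_{14} = -283.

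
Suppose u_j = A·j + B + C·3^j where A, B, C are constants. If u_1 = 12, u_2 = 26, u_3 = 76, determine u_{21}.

31381059532

Write the equations: A + B + 3C = 12; 2A + B + 9C = 26; 3A + B + 27C = 76.
Subtracting the first from the second: A + 6C = 14.
Subtracting the second from the third: A + 18C = 50.
Solving: C = 3, A = -4, then B = 7.
So u_j = -4·j + 7 + 3·3^j; at j=21 this is 31381059532.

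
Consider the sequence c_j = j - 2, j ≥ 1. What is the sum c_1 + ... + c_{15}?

Over j = 1..15: Σj = 120.
Total = (1)·120 + (-2)·15 = 90.

90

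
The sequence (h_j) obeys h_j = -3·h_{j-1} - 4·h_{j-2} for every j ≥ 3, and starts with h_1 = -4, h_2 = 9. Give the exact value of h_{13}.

Applying the relation repeatedly:
h_3 = -11  h_4 = -3  h_5 = 53  …  h_{10} = 2253  h_{11} = -4283  h_{12} = 3837  h_{13} = 5621.

5621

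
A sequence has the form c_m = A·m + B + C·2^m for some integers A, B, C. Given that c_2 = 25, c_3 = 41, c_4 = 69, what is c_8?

805

Plug in m = 2, 3, 4: 2A + B + 4C = 25; 3A + B + 8C = 41; 4A + B + 16C = 69.
Subtracting the first from the second: A + 4C = 16.
Subtracting the second from the third: A + 8C = 28.
Solving: C = 3, A = 4, then B = 5.
Therefore c_8 = 32 + 5 + 3·256 = 805.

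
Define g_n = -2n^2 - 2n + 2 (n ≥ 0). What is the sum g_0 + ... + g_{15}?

Over n = 0..15: Σn = 120, Σn² = 1240.
Total = (-2)·1240 + (-2)·120 + (2)·16 = -2688.

-2688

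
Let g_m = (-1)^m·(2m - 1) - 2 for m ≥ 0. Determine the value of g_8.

13

(-1)^8 = 1; 2m - 1 at m=8 is 15; so g_8 = 13.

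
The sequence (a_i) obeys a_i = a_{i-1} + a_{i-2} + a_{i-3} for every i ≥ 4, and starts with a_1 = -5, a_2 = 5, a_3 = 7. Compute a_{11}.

Iterate the recurrence:
a_4 = 7; a_5 = 19; a_6 = 33; a_7 = 59; a_8 = 111; a_9 = 203; a_{10} = 373; a_{11} = 687.

687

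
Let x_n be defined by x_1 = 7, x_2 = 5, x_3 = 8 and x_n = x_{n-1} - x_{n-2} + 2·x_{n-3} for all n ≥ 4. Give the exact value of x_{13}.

181

Applying the relation repeatedly:
x_4 = 17;  x_5 = 19;  x_6 = 18;  x_7 = 33;  x_8 = 53;  x_9 = 56;  x_{10} = 69;  x_{11} = 119;  x_{12} = 162;  x_{13} = 181.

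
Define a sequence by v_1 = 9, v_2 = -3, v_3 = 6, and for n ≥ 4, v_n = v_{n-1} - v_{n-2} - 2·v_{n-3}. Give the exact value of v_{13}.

-45

Compute successive terms:
v_4 = -9;  v_5 = -9;  v_6 = -12;  v_7 = 15;  v_8 = 45;  v_9 = 54;  v_{10} = -21;  v_{11} = -165;  v_{12} = -252;  v_{13} = -45.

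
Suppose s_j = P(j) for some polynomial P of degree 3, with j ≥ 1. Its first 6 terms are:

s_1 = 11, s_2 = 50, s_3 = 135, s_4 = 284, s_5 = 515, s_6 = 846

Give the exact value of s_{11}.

1st diffs: 39, 85, 149, 231, 331.
2nd diffs: 46, 64, 82, 100.
3rd diffs: 18, 18, 18 (constant).
So s_j = 3j^3 + 5j^2 + 3j.
Evaluating at j = 11 gives s_{11} = 4631.

4631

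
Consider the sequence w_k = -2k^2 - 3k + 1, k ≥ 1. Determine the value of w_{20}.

w_{20} = -2·20^2 - 3·20 + 1 = -859.

-859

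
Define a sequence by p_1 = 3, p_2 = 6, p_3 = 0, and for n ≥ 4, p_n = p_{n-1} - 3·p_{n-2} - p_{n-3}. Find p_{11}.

Compute successive terms:
p_4 = -21, p_5 = -27, p_6 = 36, p_7 = 138, p_8 = 57, p_9 = -393, p_{10} = -702, p_{11} = 420.

420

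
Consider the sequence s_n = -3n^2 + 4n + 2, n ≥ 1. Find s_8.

-158

s_8 = -3·8^2 + 4·8 + 2 = -158.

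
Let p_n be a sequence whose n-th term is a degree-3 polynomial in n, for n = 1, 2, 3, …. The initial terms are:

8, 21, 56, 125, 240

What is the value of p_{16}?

7973

1st diffs: 13, 35, 69, 115.
2nd diffs: 22, 34, 46.
3rd diffs: 12, 12 (constant).
So p_n = 2n^3 - n^2 + 2n + 5.
Evaluating at n = 16 gives p_{16} = 7973.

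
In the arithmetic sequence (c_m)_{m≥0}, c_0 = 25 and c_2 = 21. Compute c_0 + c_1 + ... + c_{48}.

Common difference d = (21 - 25) / (2 - 0) = -2.
c_m = 25 + (m - 0)·(-2).
c_{48} = -71; S = 49·(25 + (-71))/2 = -1127.

-1127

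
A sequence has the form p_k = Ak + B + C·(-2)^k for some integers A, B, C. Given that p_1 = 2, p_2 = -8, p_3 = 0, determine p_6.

-84

Plug in k = 1, 2, 3: A + B - 2C = 2; 2A + B + 4C = -8; 3A + B - 8C = 0.
Subtracting the first from the second: A + 6C = -10.
Subtracting the second from the third: A - 12C = 8.
Solving: C = -1, A = -4, then B = 4.
Hence p_6 = -4·6 + 4 + (-1)·64 = -84.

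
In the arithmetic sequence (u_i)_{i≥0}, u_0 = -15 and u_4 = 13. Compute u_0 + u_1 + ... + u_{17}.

801

Common difference d = (13 - (-15)) / (4 - 0) = 7.
u_i = -15 + (i - 0)·7.
u_{17} = 104; S = 18·(-15 + 104)/2 = 801.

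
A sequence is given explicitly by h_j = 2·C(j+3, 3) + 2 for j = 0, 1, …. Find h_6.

C(9, 3) = 84, so h_6 = 170.

170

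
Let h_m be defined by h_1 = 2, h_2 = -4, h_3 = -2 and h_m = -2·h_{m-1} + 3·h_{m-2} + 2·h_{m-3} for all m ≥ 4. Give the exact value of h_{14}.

h_4 = -4;  h_5 = -6;  h_6 = -4;  …;  h_{11} = -578;  h_{12} = 1500;  h_{13} = -4390;  h_{14} = 12124.

12124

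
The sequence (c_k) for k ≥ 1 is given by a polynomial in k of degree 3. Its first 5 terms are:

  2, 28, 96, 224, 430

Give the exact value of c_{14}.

1st diffs: 26, 68, 128, 206.
2nd diffs: 42, 60, 78.
3rd diffs: 18, 18 (constant).
So c_k = 3k^3 + 3k^2 - 4k.
Evaluating at k = 14 gives c_{14} = 8764.

8764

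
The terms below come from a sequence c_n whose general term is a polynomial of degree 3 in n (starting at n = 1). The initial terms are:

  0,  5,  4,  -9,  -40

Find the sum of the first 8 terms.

1st diffs: 5, -1, -13, -31.
2nd diffs: -6, -12, -18.
3rd diffs: -6, -6 (constant).
So c_n = -n^3 + 3n^2 + 3n - 5.
Continuing: -95, -180, -301.
Summing n = 1..8 (8 terms) gives -616.

-616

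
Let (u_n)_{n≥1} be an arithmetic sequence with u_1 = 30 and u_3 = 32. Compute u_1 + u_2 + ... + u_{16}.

Common difference d = (32 - 30) / (3 - 1) = 1.
u_n = 30 + (n - 1)·1.
u_{16} = 45; S = 16·(30 + 45)/2 = 600.

600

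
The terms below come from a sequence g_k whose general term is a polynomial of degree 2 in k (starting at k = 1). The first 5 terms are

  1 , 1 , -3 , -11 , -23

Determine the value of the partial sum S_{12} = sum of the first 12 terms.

-868

1st diffs: 0, -4, -8, -12.
2nd diffs: -4, -4, -4 (constant).
Newton forward-difference form: g_k = 1 + (-4)·C(k-1,2).
Continuing: …, -39, -59, -83, -111, …, g_{12} = -219.
Summing k = 1..12 (12 terms) gives -868.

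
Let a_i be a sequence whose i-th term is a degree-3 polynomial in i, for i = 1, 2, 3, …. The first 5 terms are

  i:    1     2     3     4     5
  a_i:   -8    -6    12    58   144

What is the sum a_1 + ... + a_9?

1st diffs: 2, 18, 46, 86.
2nd diffs: 16, 28, 40.
3rd diffs: 12, 12 (constant).
Newton forward-difference form: a_i = -8 + 2·C(i-1,1) + 16·C(i-1,2) + 12·C(i-1,3).
Continuing: 282, 484, 762, 1128.
Summing i = 1..9 (9 terms) gives 2856.

2856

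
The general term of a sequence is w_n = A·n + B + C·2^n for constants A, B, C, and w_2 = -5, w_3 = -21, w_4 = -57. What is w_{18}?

Plug in n = 2, 3, 4: 2A + B + 4C = -5; 3A + B + 8C = -21; 4A + B + 16C = -57.
Subtracting the first from the second: A + 4C = -16.
Subtracting the second from the third: A + 8C = -36.
Solving: C = -5, A = 4, then B = 7.
So w_n = 4·n + 7 + (-5)·2^n; at n=18 this is -1310641.

-1310641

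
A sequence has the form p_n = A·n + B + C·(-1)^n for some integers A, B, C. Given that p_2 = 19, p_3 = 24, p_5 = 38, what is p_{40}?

Write the equations: 2A + B + C = 19; 3A + B - C = 24; 5A + B - C = 38.
Subtracting the first from the second: A - 2C = 5.
Subtracting the second from the third: 2A = 14.
Solving: C = 1, A = 7, then B = 4.
Hence p_{40} = 7·40 + 4 + 1·1 = 285.

285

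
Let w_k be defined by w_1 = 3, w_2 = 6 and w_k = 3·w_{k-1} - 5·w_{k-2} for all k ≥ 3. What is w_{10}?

2571

Step forward from the initial values:
w_3 = 3;  w_4 = -21;  w_5 = -78;  w_6 = -129;  w_7 = 3;  w_8 = 654;  w_9 = 1947;  w_{10} = 2571.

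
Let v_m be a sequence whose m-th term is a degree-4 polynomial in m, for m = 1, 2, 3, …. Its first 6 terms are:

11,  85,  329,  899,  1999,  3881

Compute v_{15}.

1st diffs: 74, 244, 570, 1100, 1882.
2nd diffs: 170, 326, 530, 782.
3rd diffs: 156, 204, 252.
4th diffs: 48, 48 (constant).
Newton forward-difference form: v_m = 11 + 74·C(m-1,1) + 170·C(m-1,2) + 156·C(m-1,3) + 48·C(m-1,4).
At m = 15: m-1 = 14, so v_{15} = 11 + 1036 + 15470 + 56784 + 48048 = 121349.

121349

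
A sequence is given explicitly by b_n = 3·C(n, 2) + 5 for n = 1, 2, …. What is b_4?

C(4, 2) = 6, so b_4 = 23.

23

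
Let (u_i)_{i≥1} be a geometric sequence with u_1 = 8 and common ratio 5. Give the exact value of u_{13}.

u_i = 8·5^(i-1).
u_{13} = 8·5^12 = 1953125000.

1953125000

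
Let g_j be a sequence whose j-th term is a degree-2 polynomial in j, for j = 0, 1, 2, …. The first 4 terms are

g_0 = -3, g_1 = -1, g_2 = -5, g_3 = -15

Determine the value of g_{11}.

1st diffs: 2, -4, -10.
2nd diffs: -6, -6 (constant).
Newton forward-difference form: g_j = -3 + 2·C(j,1) + (-6)·C(j,2).
At j = 11: j = 11, so g_{11} = -3 + 22 - 330 = -311.

-311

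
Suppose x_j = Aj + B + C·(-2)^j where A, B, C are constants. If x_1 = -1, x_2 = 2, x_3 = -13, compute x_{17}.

-131119

Plug in j = 1, 2, 3: A + B - 2C = -1; 2A + B + 4C = 2; 3A + B - 8C = -13.
Subtracting the first from the second: A + 6C = 3.
Subtracting the second from the third: A - 12C = -15.
Solving: C = 1, A = -3, then B = 4.
Hence x_{17} = -3·17 + 4 + 1·(-131072) = -131119.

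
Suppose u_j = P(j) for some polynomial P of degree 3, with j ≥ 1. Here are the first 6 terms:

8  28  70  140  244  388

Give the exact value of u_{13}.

1st diffs: 20, 42, 70, 104, 144.
2nd diffs: 22, 28, 34, 40.
3rd diffs: 6, 6, 6 (constant).
So u_j = j^3 + 5j^2 - 2j + 4.
Evaluating at j = 13 gives u_{13} = 3020.

3020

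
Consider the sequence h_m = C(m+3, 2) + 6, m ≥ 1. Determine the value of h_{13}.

126

C(16, 2) = 120, so h_{13} = 126.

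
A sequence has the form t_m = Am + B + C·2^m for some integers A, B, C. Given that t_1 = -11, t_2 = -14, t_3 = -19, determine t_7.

-143

The three given values yield: A + B + 2C = -11; 2A + B + 4C = -14; 3A + B + 8C = -19.
Subtracting the first from the second: A + 2C = -3.
Subtracting the second from the third: A + 4C = -5.
Solving: C = -1, A = -1, then B = -8.
Hence t_7 = -1·7 + (-8) + (-1)·128 = -143.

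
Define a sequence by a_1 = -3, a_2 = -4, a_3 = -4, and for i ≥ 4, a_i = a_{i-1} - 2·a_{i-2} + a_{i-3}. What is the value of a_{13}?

27

a_4 = 1, a_5 = 5, a_6 = -1, a_7 = -10, a_8 = -3, a_9 = 16, a_{10} = 12, a_{11} = -23, a_{12} = -31, a_{13} = 27.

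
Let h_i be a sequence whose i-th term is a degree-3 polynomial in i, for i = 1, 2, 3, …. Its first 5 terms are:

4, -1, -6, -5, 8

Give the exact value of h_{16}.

2659

1st diffs: -5, -5, 1, 13.
2nd diffs: 0, 6, 12.
3rd diffs: 6, 6 (constant).
Newton forward-difference form: h_i = 4 + (-5)·C(i-1,1) + 6·C(i-1,3).
At i = 16: i-1 = 15, so h_{16} = 4 - 75 + 2730 = 2659.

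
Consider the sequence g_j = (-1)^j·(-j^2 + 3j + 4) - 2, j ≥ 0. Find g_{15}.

174

(-1)^15 = -1; -j^2 + 3j + 4 at j=15 is -176; so g_{15} = 174.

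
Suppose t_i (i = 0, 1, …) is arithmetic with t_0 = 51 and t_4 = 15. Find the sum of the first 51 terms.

-8874

Common difference d = (15 - 51) / (4 - 0) = -9.
t_i = 51 + (i - 0)·(-9).
t_{50} = -399; S = 51·(51 + (-399))/2 = -8874.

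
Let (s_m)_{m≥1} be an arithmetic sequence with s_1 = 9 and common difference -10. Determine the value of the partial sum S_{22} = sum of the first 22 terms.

-2112

s_m = 9 + (m - 1)·(-10).
s_{22} = -201; S = 22·(9 + (-201))/2 = -2112.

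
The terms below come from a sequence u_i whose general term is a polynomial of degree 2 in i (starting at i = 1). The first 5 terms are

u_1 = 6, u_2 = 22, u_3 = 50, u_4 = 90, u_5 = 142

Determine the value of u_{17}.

1st diffs: 16, 28, 40, 52.
2nd diffs: 12, 12, 12 (constant).
Newton forward-difference form: u_i = 6 + 16·C(i-1,1) + 12·C(i-1,2).
At i = 17: i-1 = 16, so u_{17} = 6 + 256 + 1440 = 1702.

1702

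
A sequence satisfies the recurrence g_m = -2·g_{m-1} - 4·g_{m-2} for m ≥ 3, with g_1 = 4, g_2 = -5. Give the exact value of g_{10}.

Applying the relation repeatedly:
g_3 = -6;  g_4 = 32;  g_5 = -40;  g_6 = -48;  g_7 = 256;  g_8 = -320;  g_9 = -384;  g_{10} = 2048.

2048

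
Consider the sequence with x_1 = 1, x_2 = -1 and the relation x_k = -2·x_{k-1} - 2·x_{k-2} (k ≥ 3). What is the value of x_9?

16

Step forward from the initial values:
x_3 = 0, x_4 = 2, x_5 = -4, x_6 = 4, x_7 = 0, x_8 = -8, x_9 = 16.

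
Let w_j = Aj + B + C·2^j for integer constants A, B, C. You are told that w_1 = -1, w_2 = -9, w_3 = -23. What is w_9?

-1547

Plug in j = 1, 2, 3: A + B + 2C = -1; 2A + B + 4C = -9; 3A + B + 8C = -23.
Subtracting the first from the second: A + 2C = -8.
Subtracting the second from the third: A + 4C = -14.
Solving: C = -3, A = -2, then B = 7.
Therefore w_9 = -18 + 7 + (-3)·512 = -1547.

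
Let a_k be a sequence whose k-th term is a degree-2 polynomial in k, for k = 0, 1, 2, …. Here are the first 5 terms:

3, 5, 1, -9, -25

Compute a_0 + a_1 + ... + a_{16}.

-3757

1st diffs: 2, -4, -10, -16.
2nd diffs: -6, -6, -6 (constant).
Newton forward-difference form: a_k = 3 + 2·C(k,1) + (-6)·C(k,2).
Continuing: …, -47, -75, -109, -149, …, a_{16} = -685.
Summing k = 0..16 (17 terms) gives -3757.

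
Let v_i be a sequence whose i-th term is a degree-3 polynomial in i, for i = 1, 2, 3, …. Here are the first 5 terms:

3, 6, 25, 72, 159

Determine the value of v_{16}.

1st diffs: 3, 19, 47, 87.
2nd diffs: 16, 28, 40.
3rd diffs: 12, 12 (constant).
Newton forward-difference form: v_i = 3 + 3·C(i-1,1) + 16·C(i-1,2) + 12·C(i-1,3).
At i = 16: i-1 = 15, so v_{16} = 3 + 45 + 1680 + 5460 = 7188.

7188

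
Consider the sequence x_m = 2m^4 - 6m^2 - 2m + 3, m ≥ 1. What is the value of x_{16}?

129507

x_{16} = 2·16^4 - 6·16^2 - 2·16 + 3 = 129507.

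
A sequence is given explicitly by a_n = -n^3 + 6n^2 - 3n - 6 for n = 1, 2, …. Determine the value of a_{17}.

-3236

a_{17} = -1·17^3 + 6·17^2 - 3·17 - 6 = -3236.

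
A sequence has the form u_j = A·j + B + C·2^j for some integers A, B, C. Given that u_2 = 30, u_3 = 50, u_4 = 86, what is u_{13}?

At j = 2, 3, 4: 2A + B + 4C = 30; 3A + B + 8C = 50; 4A + B + 16C = 86.
Subtracting the first from the second: A + 4C = 20.
Subtracting the second from the third: A + 8C = 36.
Solving: C = 4, A = 4, then B = 6.
So u_j = 4·j + 6 + 4·2^j; at j=13 this is 32826.

32826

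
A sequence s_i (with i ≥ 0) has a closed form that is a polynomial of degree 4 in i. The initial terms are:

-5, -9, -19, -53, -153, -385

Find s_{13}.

1st diffs: -4, -10, -34, -100, -232.
2nd diffs: -6, -24, -66, -132.
3rd diffs: -18, -42, -66.
4th diffs: -24, -24 (constant).
Newton forward-difference form: s_i = -5 + (-4)·C(i,1) + (-6)·C(i,2) + (-18)·C(i,3) + (-24)·C(i,4).
At i = 13: i = 13, so s_{13} = -5 - 52 - 468 - 5148 - 17160 = -22833.

-22833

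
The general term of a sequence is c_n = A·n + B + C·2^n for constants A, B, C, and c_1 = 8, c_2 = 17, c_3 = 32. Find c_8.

Write the equations: A + B + 2C = 8; 2A + B + 4C = 17; 3A + B + 8C = 32.
Subtracting the first from the second: A + 2C = 9.
Subtracting the second from the third: A + 4C = 15.
Solving: C = 3, A = 3, then B = -1.
So c_n = 3·n + (-1) + 3·2^n; at n=8 this is 791.

791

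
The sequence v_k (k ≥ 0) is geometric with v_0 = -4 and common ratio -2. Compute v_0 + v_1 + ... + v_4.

v_k = (-4)·(-2)^(k-0).
S = (-4)·((-2)^5 - 1)/(-2 - 1) = (-4)·(-32 - 1)/(-3) = -44.

-44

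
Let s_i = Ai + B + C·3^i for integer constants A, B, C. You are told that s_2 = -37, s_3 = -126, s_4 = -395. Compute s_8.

-32791

At i = 2, 3, 4: 2A + B + 9C = -37; 3A + B + 27C = -126; 4A + B + 81C = -395.
Subtracting the first from the second: A + 18C = -89.
Subtracting the second from the third: A + 54C = -269.
Solving: C = -5, A = 1, then B = 6.
Therefore s_8 = 8 + 6 + (-5)·6561 = -32791.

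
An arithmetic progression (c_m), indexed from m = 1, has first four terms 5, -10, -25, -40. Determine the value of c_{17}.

-235

Common difference d = -15.
c_m = 5 + (m - 1)·(-15).
c_{17} = 5 + 16·(-15) = -235.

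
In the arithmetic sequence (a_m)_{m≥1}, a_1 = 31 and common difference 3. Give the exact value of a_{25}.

103

a_m = 31 + (m - 1)·3.
a_{25} = 31 + 24·3 = 103.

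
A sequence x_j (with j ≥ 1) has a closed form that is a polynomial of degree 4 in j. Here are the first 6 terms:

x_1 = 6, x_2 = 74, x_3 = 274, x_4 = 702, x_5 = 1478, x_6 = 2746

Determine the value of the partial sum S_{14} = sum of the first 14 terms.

198464

1st diffs: 68, 200, 428, 776, 1268.
2nd diffs: 132, 228, 348, 492.
3rd diffs: 96, 120, 144.
4th diffs: 24, 24 (constant).
So x_j = j^4 + 6j^3 + 5j^2 - 4j - 2.
Continuing: …, 4674, 7454, 11302, 16458, …, x_{14} = 55802.
Summing j = 1..14 (14 terms) gives 198464.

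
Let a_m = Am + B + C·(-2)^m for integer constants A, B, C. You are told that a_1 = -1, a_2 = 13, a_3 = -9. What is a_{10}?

2069

At m = 1, 2, 3: A + B - 2C = -1; 2A + B + 4C = 13; 3A + B - 8C = -9.
Subtracting the first from the second: A + 6C = 14.
Subtracting the second from the third: A - 12C = -22.
Solving: C = 2, A = 2, then B = 1.
So a_m = 2·m + 1 + 2·(-2)^m; at m=10 this is 2069.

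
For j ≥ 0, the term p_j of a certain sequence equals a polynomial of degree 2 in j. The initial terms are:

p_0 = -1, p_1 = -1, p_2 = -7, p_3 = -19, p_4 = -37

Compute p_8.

-169

1st diffs: 0, -6, -12, -18.
2nd diffs: -6, -6, -6 (constant).
Newton forward-difference form: p_j = -1 + (-6)·C(j,2).
At j = 8: j = 8, so p_8 = -1 - 168 = -169.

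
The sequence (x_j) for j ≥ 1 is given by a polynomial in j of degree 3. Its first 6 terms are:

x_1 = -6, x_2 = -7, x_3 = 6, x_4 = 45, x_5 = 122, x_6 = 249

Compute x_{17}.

8378

1st diffs: -1, 13, 39, 77, 127.
2nd diffs: 14, 26, 38, 50.
3rd diffs: 12, 12, 12 (constant).
Newton forward-difference form: x_j = -6 + (-1)·C(j-1,1) + 14·C(j-1,2) + 12·C(j-1,3).
At j = 17: j-1 = 16, so x_{17} = -6 - 16 + 1680 + 6720 = 8378.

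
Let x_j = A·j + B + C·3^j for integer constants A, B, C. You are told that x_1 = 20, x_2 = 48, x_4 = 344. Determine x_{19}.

Write the equations: A + B + 3C = 20; 2A + B + 9C = 48; 4A + B + 81C = 344.
Subtracting the first from the second: A + 6C = 28.
Subtracting the second from the third: 2A + 72C = 296.
Solving: C = 4, A = 4, then B = 4.
Therefore x_{19} = 76 + 4 + 4·1162261467 = 4649045948.

4649045948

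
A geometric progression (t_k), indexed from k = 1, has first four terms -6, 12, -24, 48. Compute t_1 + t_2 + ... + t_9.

-1026

Common ratio r = -2.
t_k = (-6)·(-2)^(k-1).
S = (-6)·((-2)^9 - 1)/(-2 - 1) = (-6)·(-512 - 1)/(-3) = -1026.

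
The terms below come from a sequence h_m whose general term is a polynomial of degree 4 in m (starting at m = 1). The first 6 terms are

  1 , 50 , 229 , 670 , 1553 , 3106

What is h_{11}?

32261

1st diffs: 49, 179, 441, 883, 1553.
2nd diffs: 130, 262, 442, 670.
3rd diffs: 132, 180, 228.
4th diffs: 48, 48 (constant).
Newton forward-difference form: h_m = 1 + 49·C(m-1,1) + 130·C(m-1,2) + 132·C(m-1,3) + 48·C(m-1,4).
At m = 11: m-1 = 10, so h_{11} = 1 + 490 + 5850 + 15840 + 10080 = 32261.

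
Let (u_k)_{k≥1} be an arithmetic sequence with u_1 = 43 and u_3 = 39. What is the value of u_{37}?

-29

Common difference d = (39 - 43) / (3 - 1) = -2.
u_k = 43 + (k - 1)·(-2).
u_{37} = 43 + 36·(-2) = -29.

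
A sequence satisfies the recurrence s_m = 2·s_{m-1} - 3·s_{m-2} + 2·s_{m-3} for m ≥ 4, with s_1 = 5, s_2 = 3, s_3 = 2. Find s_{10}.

33

Applying the relation repeatedly:
s_4 = 5, s_5 = 10, s_6 = 9, s_7 = -2, s_8 = -11, s_9 = 2, s_{10} = 33.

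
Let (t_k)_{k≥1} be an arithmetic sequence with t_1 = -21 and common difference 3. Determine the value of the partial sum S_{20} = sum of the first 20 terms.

t_k = -21 + (k - 1)·3.
t_{20} = 36; S = 20·(-21 + 36)/2 = 150.

150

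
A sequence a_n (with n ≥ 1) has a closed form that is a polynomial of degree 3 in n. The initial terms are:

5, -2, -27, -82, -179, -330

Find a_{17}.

1st diffs: -7, -25, -55, -97, -151.
2nd diffs: -18, -30, -42, -54.
3rd diffs: -12, -12, -12 (constant).
Newton forward-difference form: a_n = 5 + (-7)·C(n-1,1) + (-18)·C(n-1,2) + (-12)·C(n-1,3).
At n = 17: n-1 = 16, so a_{17} = 5 - 112 - 2160 - 6720 = -8987.

-8987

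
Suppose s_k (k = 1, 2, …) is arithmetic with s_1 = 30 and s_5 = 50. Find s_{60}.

Common difference d = (50 - 30) / (5 - 1) = 5.
s_k = 30 + (k - 1)·5.
s_{60} = 30 + 59·5 = 325.

325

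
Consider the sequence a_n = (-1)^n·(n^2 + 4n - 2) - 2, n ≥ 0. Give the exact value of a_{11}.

-165

(-1)^11 = -1; n^2 + 4n - 2 at n=11 is 163; so a_{11} = -165.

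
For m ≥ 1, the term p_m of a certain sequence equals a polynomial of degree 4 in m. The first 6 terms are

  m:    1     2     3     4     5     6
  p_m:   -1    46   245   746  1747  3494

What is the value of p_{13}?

1st diffs: 47, 199, 501, 1001, 1747.
2nd diffs: 152, 302, 500, 746.
3rd diffs: 150, 198, 246.
4th diffs: 48, 48 (constant).
So p_m = 2m^4 + 5m^3 - 4m^2 - 6m + 2.
Evaluating at m = 13 gives p_{13} = 67355.

67355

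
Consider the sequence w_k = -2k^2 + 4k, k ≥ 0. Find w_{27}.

w_{27} = -2·27^2 + 4·27 = -1350.

-1350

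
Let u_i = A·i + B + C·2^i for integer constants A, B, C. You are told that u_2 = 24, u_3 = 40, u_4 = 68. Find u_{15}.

Write the equations: 2A + B + 4C = 24; 3A + B + 8C = 40; 4A + B + 16C = 68.
Subtracting the first from the second: A + 4C = 16.
Subtracting the second from the third: A + 8C = 28.
Solving: C = 3, A = 4, then B = 4.
So u_i = 4·i + 4 + 3·2^i; at i=15 this is 98368.

98368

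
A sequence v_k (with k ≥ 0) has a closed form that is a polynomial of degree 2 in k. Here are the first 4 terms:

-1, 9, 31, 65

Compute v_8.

1st diffs: 10, 22, 34.
2nd diffs: 12, 12 (constant).
Newton forward-difference form: v_k = -1 + 10·C(k,1) + 12·C(k,2).
At k = 8: k = 8, so v_8 = -1 + 80 + 336 = 415.

415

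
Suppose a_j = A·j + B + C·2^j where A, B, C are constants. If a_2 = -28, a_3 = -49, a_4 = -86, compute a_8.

At j = 2, 3, 4: 2A + B + 4C = -28; 3A + B + 8C = -49; 4A + B + 16C = -86.
Subtracting the first from the second: A + 4C = -21.
Subtracting the second from the third: A + 8C = -37.
Solving: C = -4, A = -5, then B = -2.
So a_j = -5·j + (-2) + (-4)·2^j; at j=8 this is -1066.

-1066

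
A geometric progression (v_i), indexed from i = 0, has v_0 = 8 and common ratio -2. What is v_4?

128

v_i = 8·(-2)^(i-0).
v_4 = 8·(-2)^4 = 128.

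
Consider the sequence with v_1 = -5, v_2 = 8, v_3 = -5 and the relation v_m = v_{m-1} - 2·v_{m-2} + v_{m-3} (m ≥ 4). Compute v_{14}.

Iterate the recurrence:
v_4 = -26;  v_5 = -8;  v_6 = 39;  …;  v_{11} = 162;  v_{12} = -48;  v_{13} = -305;  v_{14} = -47.

-47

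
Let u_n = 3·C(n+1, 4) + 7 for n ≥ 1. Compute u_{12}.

C(13, 4) = 715, so u_{12} = 2152.

2152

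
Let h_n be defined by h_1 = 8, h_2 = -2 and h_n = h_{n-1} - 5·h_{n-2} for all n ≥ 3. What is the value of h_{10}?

11728

Applying the relation repeatedly:
h_3 = -42;  h_4 = -32;  h_5 = 178;  h_6 = 338;  h_7 = -552;  h_8 = -2242;  h_9 = 518;  h_{10} = 11728.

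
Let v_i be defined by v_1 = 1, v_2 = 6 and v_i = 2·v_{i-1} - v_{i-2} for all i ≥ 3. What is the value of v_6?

Step forward from the initial values:
v_3 = 11;  v_4 = 16;  v_5 = 21;  v_6 = 26.
(Characteristic roots are 1 and 1.)

26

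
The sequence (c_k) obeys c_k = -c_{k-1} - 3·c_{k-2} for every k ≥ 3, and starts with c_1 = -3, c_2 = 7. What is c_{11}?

-883

Step forward from the initial values:
c_3 = 2, c_4 = -23, c_5 = 17, c_6 = 52, c_7 = -103, c_8 = -53, c_9 = 362, c_{10} = -203, c_{11} = -883.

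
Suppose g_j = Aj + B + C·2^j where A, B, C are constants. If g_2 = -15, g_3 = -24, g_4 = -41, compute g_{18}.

-524311

The three given values yield: 2A + B + 4C = -15; 3A + B + 8C = -24; 4A + B + 16C = -41.
Subtracting the first from the second: A + 4C = -9.
Subtracting the second from the third: A + 8C = -17.
Solving: C = -2, A = -1, then B = -5.
Therefore g_{18} = -18 + (-5) + (-2)·262144 = -524311.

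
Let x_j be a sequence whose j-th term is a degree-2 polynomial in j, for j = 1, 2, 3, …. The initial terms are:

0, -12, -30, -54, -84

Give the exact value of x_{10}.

-324

1st diffs: -12, -18, -24, -30.
2nd diffs: -6, -6, -6 (constant).
Newton forward-difference form: x_j = (-12)·C(j-1,1) + (-6)·C(j-1,2).
At j = 10: j-1 = 9, so x_{10} = -108 - 216 = -324.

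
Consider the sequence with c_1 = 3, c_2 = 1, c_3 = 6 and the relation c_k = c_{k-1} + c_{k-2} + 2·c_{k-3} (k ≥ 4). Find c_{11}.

1461

Compute successive terms:
c_4 = 13  c_5 = 21  c_6 = 46  c_7 = 93  c_8 = 181  c_9 = 366  c_{10} = 733  c_{11} = 1461.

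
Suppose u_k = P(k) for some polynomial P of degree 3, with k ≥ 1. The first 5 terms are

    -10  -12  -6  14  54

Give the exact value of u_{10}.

1st diffs: -2, 6, 20, 40.
2nd diffs: 8, 14, 20.
3rd diffs: 6, 6 (constant).
So u_k = k^3 - 2k^2 - 3k - 6.
Evaluating at k = 10 gives u_{10} = 764.

764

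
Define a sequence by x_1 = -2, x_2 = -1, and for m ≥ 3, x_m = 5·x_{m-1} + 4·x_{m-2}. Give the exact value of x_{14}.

-2525250581

Step forward from the initial values:
x_3 = -13, x_4 = -69, x_5 = -397, …, x_{11} = -13624573, x_{12} = -77681349, x_{13} = -442905037, x_{14} = -2525250581.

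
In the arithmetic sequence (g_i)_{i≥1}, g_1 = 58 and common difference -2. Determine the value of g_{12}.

36

g_i = 58 + (i - 1)·(-2).
g_{12} = 58 + 11·(-2) = 36.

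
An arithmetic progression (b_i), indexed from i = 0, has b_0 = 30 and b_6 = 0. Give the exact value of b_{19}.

-65

Common difference d = (0 - 30) / (6 - 0) = -5.
b_i = 30 + (i - 0)·(-5).
b_{19} = 30 + 19·(-5) = -65.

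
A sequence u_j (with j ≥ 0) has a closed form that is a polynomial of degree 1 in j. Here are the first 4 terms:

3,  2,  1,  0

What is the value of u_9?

-6

1st diffs: -1, -1, -1 (constant).
So u_j = -j + 3.
Evaluating at j = 9 gives u_9 = -6.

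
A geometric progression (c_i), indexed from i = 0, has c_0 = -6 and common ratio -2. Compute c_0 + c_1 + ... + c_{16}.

-262146

c_i = (-6)·(-2)^(i-0).
S = (-6)·((-2)^17 - 1)/(-2 - 1) = (-6)·(-131072 - 1)/(-3) = -262146.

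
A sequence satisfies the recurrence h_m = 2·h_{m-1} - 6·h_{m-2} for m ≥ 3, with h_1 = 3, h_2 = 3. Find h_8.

-312

Applying the relation repeatedly:
h_3 = -12; h_4 = -42; h_5 = -12; h_6 = 228; h_7 = 528; h_8 = -312.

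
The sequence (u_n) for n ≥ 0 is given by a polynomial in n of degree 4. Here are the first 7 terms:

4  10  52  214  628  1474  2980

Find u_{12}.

44692

1st diffs: 6, 42, 162, 414, 846, 1506.
2nd diffs: 36, 120, 252, 432, 660.
3rd diffs: 84, 132, 180, 228.
4th diffs: 48, 48, 48 (constant).
So u_n = 2n^4 + 2n^3 - 2n^2 + 4n + 4.
Evaluating at n = 12 gives u_{12} = 44692.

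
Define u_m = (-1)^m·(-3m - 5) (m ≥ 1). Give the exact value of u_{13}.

(-1)^13 = -1; -3m - 5 at m=13 is -44; so u_{13} = 44.

44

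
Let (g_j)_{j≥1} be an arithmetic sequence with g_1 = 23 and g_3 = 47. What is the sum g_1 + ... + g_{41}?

10783

Common difference d = (47 - 23) / (3 - 1) = 12.
g_j = 23 + (j - 1)·12.
g_{41} = 503; S = 41·(23 + 503)/2 = 10783.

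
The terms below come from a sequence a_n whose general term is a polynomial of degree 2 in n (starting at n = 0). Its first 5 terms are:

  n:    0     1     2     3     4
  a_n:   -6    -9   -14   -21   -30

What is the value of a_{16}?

1st diffs: -3, -5, -7, -9.
2nd diffs: -2, -2, -2 (constant).
Newton forward-difference form: a_n = -6 + (-3)·C(n,1) + (-2)·C(n,2).
At n = 16: n = 16, so a_{16} = -6 - 48 - 240 = -294.

-294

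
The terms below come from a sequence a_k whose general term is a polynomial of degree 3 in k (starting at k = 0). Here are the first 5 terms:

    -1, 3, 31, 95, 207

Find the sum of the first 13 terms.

1st diffs: 4, 28, 64, 112.
2nd diffs: 24, 36, 48.
3rd diffs: 12, 12 (constant).
So a_k = 2k^3 + 6k^2 - 4k - 1.
Continuing: …, 379, 623, 951, 1375, …, a_{12} = 4271.
Summing k = 0..12 (13 terms) gives 15743.

15743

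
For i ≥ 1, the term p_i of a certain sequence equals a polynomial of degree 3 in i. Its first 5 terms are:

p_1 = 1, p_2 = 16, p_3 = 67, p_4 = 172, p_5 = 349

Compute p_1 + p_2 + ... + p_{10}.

1st diffs: 15, 51, 105, 177.
2nd diffs: 36, 54, 72.
3rd diffs: 18, 18 (constant).
Newton forward-difference form: p_i = 1 + 15·C(i-1,1) + 36·C(i-1,2) + 18·C(i-1,3).
Continuing: …, 616, 991, 1492, 2137, …, p_{10} = 2944.
Summing i = 1..10 (10 terms) gives 8785.

8785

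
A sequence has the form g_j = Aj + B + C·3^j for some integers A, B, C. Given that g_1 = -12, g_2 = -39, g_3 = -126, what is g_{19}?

-5811307278

At j = 1, 2, 3: A + B + 3C = -12; 2A + B + 9C = -39; 3A + B + 27C = -126.
Subtracting the first from the second: A + 6C = -27.
Subtracting the second from the third: A + 18C = -87.
Solving: C = -5, A = 3, then B = 0.
So g_j = 3·j + 0 + (-5)·3^j; at j=19 this is -5811307278.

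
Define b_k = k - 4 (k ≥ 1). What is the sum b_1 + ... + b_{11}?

Over k = 1..11: Σk = 66.
Total = (1)·66 + (-4)·11 = 22.

22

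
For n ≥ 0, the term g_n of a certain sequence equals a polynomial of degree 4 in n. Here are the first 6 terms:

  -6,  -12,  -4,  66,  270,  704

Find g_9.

1st diffs: -6, 8, 70, 204, 434.
2nd diffs: 14, 62, 134, 230.
3rd diffs: 48, 72, 96.
4th diffs: 24, 24 (constant).
Newton forward-difference form: g_n = -6 + (-6)·C(n,1) + 14·C(n,2) + 48·C(n,3) + 24·C(n,4).
At n = 9: n = 9, so g_9 = -6 - 54 + 504 + 4032 + 3024 = 7500.

7500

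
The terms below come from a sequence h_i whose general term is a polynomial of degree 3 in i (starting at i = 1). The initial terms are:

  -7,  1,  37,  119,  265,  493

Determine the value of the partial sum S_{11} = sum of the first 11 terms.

10923

1st diffs: 8, 36, 82, 146, 228.
2nd diffs: 28, 46, 64, 82.
3rd diffs: 18, 18, 18 (constant).
Newton forward-difference form: h_i = -7 + 8·C(i-1,1) + 28·C(i-1,2) + 18·C(i-1,3).
Continuing: …, 821, 1267, 1849, 2585, …, h_{11} = 3493.
Summing i = 1..11 (11 terms) gives 10923.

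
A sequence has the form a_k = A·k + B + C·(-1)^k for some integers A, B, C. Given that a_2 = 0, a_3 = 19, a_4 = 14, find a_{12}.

At k = 2, 3, 4: 2A + B + C = 0; 3A + B - C = 19; 4A + B + C = 14.
Subtracting the first from the second: A - 2C = 19.
Subtracting the second from the third: A + 2C = -5.
Solving: C = -6, A = 7, then B = -8.
Therefore a_{12} = 84 + (-8) + (-6)·1 = 70.

70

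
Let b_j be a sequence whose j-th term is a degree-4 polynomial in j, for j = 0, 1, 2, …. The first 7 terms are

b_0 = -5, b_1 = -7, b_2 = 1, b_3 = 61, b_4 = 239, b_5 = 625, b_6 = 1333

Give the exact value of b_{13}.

29921

1st diffs: -2, 8, 60, 178, 386, 708.
2nd diffs: 10, 52, 118, 208, 322.
3rd diffs: 42, 66, 90, 114.
4th diffs: 24, 24, 24 (constant).
Newton forward-difference form: b_j = -5 + (-2)·C(j,1) + 10·C(j,2) + 42·C(j,3) + 24·C(j,4).
At j = 13: j = 13, so b_{13} = -5 - 26 + 780 + 12012 + 17160 = 29921.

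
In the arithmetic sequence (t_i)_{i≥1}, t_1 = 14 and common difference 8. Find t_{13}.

110

t_i = 14 + (i - 1)·8.
t_{13} = 14 + 12·8 = 110.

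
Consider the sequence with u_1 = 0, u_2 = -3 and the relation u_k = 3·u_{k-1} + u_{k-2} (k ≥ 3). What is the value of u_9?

Iterate the recurrence:
u_3 = -9  u_4 = -30  u_5 = -99  u_6 = -327  u_7 = -1080  u_8 = -3567  u_9 = -11781.

-11781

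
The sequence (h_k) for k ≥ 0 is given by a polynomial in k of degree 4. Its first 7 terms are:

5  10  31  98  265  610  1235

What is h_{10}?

9415

1st diffs: 5, 21, 67, 167, 345, 625.
2nd diffs: 16, 46, 100, 178, 280.
3rd diffs: 30, 54, 78, 102.
4th diffs: 24, 24, 24 (constant).
So h_k = k^4 - k^3 + 4k^2 + k + 5.
Evaluating at k = 10 gives h_{10} = 9415.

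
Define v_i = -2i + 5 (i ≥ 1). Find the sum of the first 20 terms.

-320

Over i = 1..20: Σi = 210.
Total = (-2)·210 + (5)·20 = -320.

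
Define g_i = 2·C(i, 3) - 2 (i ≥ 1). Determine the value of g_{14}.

726

C(14, 3) = 364, so g_{14} = 726.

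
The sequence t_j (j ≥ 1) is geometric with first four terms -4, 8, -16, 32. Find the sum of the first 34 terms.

Common ratio r = -2.
t_j = (-4)·(-2)^(j-1).
S = (-4)·((-2)^34 - 1)/(-2 - 1) = (-4)·(17179869184 - 1)/(-3) = 22906492244.

22906492244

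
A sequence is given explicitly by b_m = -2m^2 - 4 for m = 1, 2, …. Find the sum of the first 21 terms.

Over m = 1..21: Σm = 231, Σm² = 3311.
Total = (-2)·3311 + (-4)·21 = -6706.

-6706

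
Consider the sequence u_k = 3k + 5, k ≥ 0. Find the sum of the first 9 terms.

Over k = 0..8: Σk = 36.
Total = (3)·36 + (5)·9 = 153.

153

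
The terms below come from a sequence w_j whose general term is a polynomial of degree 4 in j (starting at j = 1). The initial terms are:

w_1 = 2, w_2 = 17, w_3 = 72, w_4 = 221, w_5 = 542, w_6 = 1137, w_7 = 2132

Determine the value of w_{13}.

1st diffs: 15, 55, 149, 321, 595, 995.
2nd diffs: 40, 94, 172, 274, 400.
3rd diffs: 54, 78, 102, 126.
4th diffs: 24, 24, 24 (constant).
Newton forward-difference form: w_j = 2 + 15·C(j-1,1) + 40·C(j-1,2) + 54·C(j-1,3) + 24·C(j-1,4).
At j = 13: j-1 = 12, so w_{13} = 2 + 180 + 2640 + 11880 + 11880 = 26582.

26582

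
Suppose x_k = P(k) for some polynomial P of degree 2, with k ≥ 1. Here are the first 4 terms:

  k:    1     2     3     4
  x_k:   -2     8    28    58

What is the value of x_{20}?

1st diffs: 10, 20, 30.
2nd diffs: 10, 10 (constant).
So x_k = 5k^2 - 5k - 2.
Evaluating at k = 20 gives x_{20} = 1898.

1898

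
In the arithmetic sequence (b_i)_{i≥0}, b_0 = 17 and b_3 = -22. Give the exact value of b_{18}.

Common difference d = (-22 - 17) / (3 - 0) = -13.
b_i = 17 + (i - 0)·(-13).
b_{18} = 17 + 18·(-13) = -217.

-217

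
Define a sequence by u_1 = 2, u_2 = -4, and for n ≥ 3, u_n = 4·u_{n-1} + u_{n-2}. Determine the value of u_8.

-19308

Step forward from the initial values:
u_3 = -14;  u_4 = -60;  u_5 = -254;  u_6 = -1076;  u_7 = -4558;  u_8 = -19308.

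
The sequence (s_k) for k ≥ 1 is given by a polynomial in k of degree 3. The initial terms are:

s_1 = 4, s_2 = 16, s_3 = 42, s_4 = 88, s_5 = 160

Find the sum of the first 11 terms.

4994

1st diffs: 12, 26, 46, 72.
2nd diffs: 14, 20, 26.
3rd diffs: 6, 6 (constant).
So s_k = k^3 + k^2 + 2k.
Continuing: …, 264, 406, 592, 828, …, s_{11} = 1474.
Summing k = 1..11 (11 terms) gives 4994.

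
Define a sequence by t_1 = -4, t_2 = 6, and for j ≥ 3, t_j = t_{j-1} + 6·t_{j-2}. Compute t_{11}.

Applying the relation repeatedly:
t_3 = -18; t_4 = 18; t_5 = -90; t_6 = 18; t_7 = -522; t_8 = -414; t_9 = -3546; t_{10} = -6030; t_{11} = -27306.
(Characteristic roots are 3 and -2.)

-27306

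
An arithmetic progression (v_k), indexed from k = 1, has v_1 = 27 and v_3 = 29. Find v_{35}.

61

Common difference d = (29 - 27) / (3 - 1) = 1.
v_k = 27 + (k - 1)·1.
v_{35} = 27 + 34·1 = 61.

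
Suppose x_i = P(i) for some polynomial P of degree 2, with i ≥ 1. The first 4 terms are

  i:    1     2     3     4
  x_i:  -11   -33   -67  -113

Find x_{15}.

1st diffs: -22, -34, -46.
2nd diffs: -12, -12 (constant).
So x_i = -6i^2 - 4i - 1.
Evaluating at i = 15 gives x_{15} = -1411.

-1411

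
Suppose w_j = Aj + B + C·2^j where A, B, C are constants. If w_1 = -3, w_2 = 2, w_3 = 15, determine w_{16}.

The three given values yield: A + B + 2C = -3; 2A + B + 4C = 2; 3A + B + 8C = 15.
Subtracting the first from the second: A + 2C = 5.
Subtracting the second from the third: A + 4C = 13.
Solving: C = 4, A = -3, then B = -8.
So w_j = -3·j + (-8) + 4·2^j; at j=16 this is 262088.

262088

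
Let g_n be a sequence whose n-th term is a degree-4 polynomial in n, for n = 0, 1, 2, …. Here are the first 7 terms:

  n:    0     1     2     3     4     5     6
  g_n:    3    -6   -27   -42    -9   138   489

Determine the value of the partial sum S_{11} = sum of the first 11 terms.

14586

1st diffs: -9, -21, -15, 33, 147, 351.
2nd diffs: -12, 6, 48, 114, 204.
3rd diffs: 18, 42, 66, 90.
4th diffs: 24, 24, 24 (constant).
Newton forward-difference form: g_n = 3 + (-9)·C(n,1) + (-12)·C(n,2) + 18·C(n,3) + 24·C(n,4).
Continuing: 1158, 2283, 4026, 6573.
Summing n = 0..10 (11 terms) gives 14586.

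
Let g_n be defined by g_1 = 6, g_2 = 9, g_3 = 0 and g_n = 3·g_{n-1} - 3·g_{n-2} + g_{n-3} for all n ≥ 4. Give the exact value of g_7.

Applying the relation repeatedly:
g_4 = -21, g_5 = -54, g_6 = -99, g_7 = -156.

-156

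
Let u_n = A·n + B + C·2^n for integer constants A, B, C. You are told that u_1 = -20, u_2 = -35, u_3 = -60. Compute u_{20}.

-5242985

At n = 1, 2, 3: A + B + 2C = -20; 2A + B + 4C = -35; 3A + B + 8C = -60.
Subtracting the first from the second: A + 2C = -15.
Subtracting the second from the third: A + 4C = -25.
Solving: C = -5, A = -5, then B = -5.
Hence u_{20} = -5·20 + (-5) + (-5)·1048576 = -5242985.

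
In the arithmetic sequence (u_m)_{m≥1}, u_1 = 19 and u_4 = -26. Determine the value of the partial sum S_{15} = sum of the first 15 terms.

-1290

Common difference d = (-26 - 19) / (4 - 1) = -15.
u_m = 19 + (m - 1)·(-15).
u_{15} = -191; S = 15·(19 + (-191))/2 = -1290.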